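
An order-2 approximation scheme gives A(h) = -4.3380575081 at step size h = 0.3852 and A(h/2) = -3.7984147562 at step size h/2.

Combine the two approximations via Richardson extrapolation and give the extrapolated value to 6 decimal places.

Method order is 2; weight 2^2 = 4.
Top: 4(-3.7984147562) − (-4.3380575081) = -10.8556015167
Divide by 2^2 − 1 = 3.
(4·(-3.7984147562) − (-4.3380575081))/(4 − 1) = -3.6185338389
Shift from A(h/2): +0.1798809173.

-3.618534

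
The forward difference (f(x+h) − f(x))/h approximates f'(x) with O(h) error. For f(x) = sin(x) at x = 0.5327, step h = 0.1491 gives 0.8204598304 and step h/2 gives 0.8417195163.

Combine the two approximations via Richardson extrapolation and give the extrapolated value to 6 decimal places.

0.862979

Error is O(h^1); halving h shrinks it by 2^1 = 2.
2 × 0.8417195163 = 1.6834390326; 1.6834390326 − 0.8204598304 = 0.8629792022
0.8629792022 ÷ 1 = 0.8629792022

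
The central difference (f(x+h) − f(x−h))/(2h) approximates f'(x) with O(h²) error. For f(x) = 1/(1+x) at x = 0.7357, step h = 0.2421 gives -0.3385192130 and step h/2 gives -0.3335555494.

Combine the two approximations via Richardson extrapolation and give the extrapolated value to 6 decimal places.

-0.331901

Leading term ∝ h^2; use weight 4 = 2^2.
Difference of the inputs: -0.3335555494 − (-0.3385192130) = 0.0049636636
Correction (A(h/2) − A(h))/(4 − 1) = 0.0049636636/3 = 0.0016545545
R = A(h/2) + (A(h/2) − A(h))/3 = -0.3335555494 + 0.0016545545 = -0.3319009949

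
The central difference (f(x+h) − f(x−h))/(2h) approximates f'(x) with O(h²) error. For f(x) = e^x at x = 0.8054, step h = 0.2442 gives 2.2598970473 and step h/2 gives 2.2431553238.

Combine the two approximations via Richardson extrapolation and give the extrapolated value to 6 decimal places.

2.237575

Leading term ∝ h^2; use weight 4 = 2^2.
4 × 2.2431553238 = 8.9726212952; subtract 2.2598970473 → 6.7127242479
6.7127242479 ÷ 3 = 2.2375747493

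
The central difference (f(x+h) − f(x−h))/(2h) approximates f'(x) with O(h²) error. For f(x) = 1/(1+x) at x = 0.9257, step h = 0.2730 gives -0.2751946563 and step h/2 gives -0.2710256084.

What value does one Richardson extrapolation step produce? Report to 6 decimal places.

-0.269636

Method order is 2; weight 2^2 = 4.
4·(-0.2710256084) = -1.0841024336; (-1.0841024336) − (-0.2751946563) = -0.8089077773
R = (-0.8089077773)/3 = -0.2696359258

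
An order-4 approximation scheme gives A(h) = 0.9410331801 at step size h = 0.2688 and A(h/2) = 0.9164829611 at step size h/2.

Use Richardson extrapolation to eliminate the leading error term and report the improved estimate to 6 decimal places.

Method order is 4; weight 2^4 = 16.
16×0.9164829611 − 0.9410331801 = 13.7226941975
(16×0.9164829611 − 0.9410331801)/(16 − 1) = 0.9148462798

0.914846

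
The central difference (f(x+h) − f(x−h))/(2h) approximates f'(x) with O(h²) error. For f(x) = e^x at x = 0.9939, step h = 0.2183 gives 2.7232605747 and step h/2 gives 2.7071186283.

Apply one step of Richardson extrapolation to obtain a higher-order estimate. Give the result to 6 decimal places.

2.701738

The method has order 2: 2^2 = 4.
4 × 2.7071186283 = 10.8284745132; subtract 2.7232605747 → 8.1052139385
R = 8.1052139385/3 = 2.7017379795
Shift from A(h/2): −0.0053806488.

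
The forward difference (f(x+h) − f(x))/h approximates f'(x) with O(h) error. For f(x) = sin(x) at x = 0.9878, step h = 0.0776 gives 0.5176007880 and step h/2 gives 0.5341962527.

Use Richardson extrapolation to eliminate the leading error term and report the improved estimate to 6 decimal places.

Method order is 1; weight 2^1 = 2.
Weighted: 1.0683925054 − 0.5176007880 = 0.5507917174
(2*0.5341962527 − 0.5176007880)/(2 − 1) = 0.5507917174
Shift from A(h/2): +0.0165954647.

0.550792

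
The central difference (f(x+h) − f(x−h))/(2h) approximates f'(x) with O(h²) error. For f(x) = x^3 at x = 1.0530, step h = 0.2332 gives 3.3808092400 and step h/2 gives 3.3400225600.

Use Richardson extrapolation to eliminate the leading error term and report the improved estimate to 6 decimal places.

3.326427

With r = 2 the leading error scales as h^2, so the weight is 2^2 = 4.
4 × 3.3400225600 = 13.3600902400; subtract 3.3808092400 → 9.9792810000
Extrapolated: 9.9792810000 / 3 = 3.3264270000
Correction |R − A(h/2)| = 1.360e-02; gap |A(h/2) − A(h)| = 4.079e-02.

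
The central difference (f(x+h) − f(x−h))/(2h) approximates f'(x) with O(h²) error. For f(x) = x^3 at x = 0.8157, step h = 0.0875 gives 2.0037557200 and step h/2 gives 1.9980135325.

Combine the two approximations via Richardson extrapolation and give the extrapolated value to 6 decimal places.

1.996099

The method has order 2: 2^2 = 4.
4·1.9980135325 = 7.9920541300; 7.9920541300 − 2.0037557200 = 5.9882984100
Denominator 4 − 1 = 3.
5.9882984100 ÷ 3 = 1.9960994700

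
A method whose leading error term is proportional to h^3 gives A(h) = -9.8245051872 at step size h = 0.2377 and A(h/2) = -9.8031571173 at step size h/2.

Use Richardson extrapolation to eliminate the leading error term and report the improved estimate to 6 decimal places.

Method order is 3; weight 2^3 = 8.
2^3×A(h/2) = -78.4252569384; minus A(h) gives -68.6007517512.
Divide by 2^3 − 1 = 7.
(-68.6007517512) ÷ 7 = -9.8001073930

-9.800107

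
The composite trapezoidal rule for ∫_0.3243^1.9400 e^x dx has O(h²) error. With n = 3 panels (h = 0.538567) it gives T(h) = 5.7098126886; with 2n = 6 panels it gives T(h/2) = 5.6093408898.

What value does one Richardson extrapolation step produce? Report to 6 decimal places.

5.575850

r = 2, so 2^r = 4.
4·5.6093408898 − 5.7098126886 = 16.7275508706
Divide by 2^2 − 1 = 3.
16.7275508706 ÷ 3 = 5.5758502902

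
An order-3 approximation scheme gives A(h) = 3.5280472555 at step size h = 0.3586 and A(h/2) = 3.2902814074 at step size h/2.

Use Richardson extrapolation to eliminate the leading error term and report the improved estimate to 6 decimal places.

r = 3, so 2^r = 8.
2^3*A(h/2) = 26.3222512592; minus A(h) gives 22.7942040037.
Denominator 8 − 1 = 7.
So the Richardson estimate is 3.2563148577.

3.256315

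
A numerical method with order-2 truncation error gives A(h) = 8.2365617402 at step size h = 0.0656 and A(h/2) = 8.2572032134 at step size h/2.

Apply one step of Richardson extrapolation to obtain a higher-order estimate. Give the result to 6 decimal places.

Error is O(h^2); halving h shrinks it by 2^2 = 4.
4*8.2572032134 = 33.0288128536; 33.0288128536 − 8.2365617402 = 24.7922511134
24.7922511134 ÷ 3 = 8.2640837045

8.264084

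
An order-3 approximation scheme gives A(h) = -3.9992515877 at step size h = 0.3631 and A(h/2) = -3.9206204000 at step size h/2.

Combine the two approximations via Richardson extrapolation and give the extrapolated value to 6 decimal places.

Error is O(h^3); halving h shrinks it by 2^3 = 8.
A(h/2) − A(h) = -3.9206204000 − (-3.9992515877) = 0.0786311877
Divide by 2^3 − 1 = 7: 0.0786311877/7 = 0.0112330268
R = A(h/2) + (A(h/2) − A(h))/7 = -3.9206204000 + 0.0112330268 = -3.9093873732

-3.909387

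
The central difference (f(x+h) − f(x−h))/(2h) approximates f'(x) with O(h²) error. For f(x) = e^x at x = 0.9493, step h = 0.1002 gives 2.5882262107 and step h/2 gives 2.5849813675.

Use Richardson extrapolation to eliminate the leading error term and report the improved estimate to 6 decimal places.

Leading term ∝ h^2; use weight 4 = 2^2.
Numerator 4 × A(h/2) − A(h) = 4 × 2.5849813675 − 2.5882262107 = 7.7516992593
(4 × 2.5849813675 − 2.5882262107)/(4 − 1) = 2.5838997531
Shift from A(h/2): −0.0010816144.

2.583900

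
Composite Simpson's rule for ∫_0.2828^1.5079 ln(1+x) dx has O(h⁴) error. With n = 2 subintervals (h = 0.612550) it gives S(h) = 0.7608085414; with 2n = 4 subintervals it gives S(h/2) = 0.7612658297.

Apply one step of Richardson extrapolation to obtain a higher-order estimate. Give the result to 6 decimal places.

Method order is 4; weight 2^4 = 16.
A(h/2) − A(h) = 0.7612658297 − 0.7608085414 = 0.0004572883
Correction (A(h/2) − A(h))/(16 − 1) = 0.0004572883/15 = 0.0000304859
R = A(h/2) + (A(h/2) − A(h))/15 = 0.7612658297 + 0.0000304859 = 0.7612963156
Gap between inputs: 4.573e-04; correction applied: +0.0000304859.

0.761296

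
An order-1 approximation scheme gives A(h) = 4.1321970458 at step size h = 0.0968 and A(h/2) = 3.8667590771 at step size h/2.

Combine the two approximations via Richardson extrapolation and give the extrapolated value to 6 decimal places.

3.601321

Method order is 1; weight 2^1 = 2.
Weighted: 7.7335181542 − 4.1321970458 = 3.6013211084
Extrapolated: 3.6013211084 / 1 = 3.6013211084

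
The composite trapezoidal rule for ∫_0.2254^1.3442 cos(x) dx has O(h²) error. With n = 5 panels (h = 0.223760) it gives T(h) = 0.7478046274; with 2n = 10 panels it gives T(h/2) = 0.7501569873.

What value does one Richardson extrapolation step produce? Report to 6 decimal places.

0.750941

r = 2, so 2^r = 4.
Numerator 4*A(h/2) − A(h) = 4*0.7501569873 − 0.7478046274 = 2.2528233218
Divide by 2^2 − 1 = 3.
Extrapolated: 2.2528233218 / 3 = 0.7509411073
Correction |R − A(h/2)| = 7.841e-04; gap |A(h/2) − A(h)| = 2.352e-03.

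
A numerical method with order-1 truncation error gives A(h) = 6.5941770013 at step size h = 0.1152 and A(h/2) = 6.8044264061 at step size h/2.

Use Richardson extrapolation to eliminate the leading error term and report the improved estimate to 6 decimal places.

r = 1, so 2^r = 2.
2·6.8044264061 = 13.6088528122; 13.6088528122 − 6.5941770013 = 7.0146758109
Denominator 2 − 1 = 1.
7.0146758109 ÷ 1 = 7.0146758109
Correction |R − A(h/2)| = 2.102e-01; gap |A(h/2) − A(h)| = 2.102e-01.

7.014676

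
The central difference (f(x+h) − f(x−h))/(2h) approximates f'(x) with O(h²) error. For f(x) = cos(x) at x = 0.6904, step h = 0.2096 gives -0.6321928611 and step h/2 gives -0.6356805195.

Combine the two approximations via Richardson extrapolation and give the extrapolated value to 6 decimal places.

-0.636843

Method order is 2; weight 2^2 = 4.
A(h/2) − A(h) = -0.6356805195 − (-0.6321928611) = -0.0034876584
Divide by 2^2 − 1 = 3: (-0.0034876584)/3 = -0.0011625528
R = A(h/2) + (A(h/2) − A(h))/3 = -0.6356805195 − 0.0011625528 = -0.6368430723
Shift from A(h/2): −0.0011625528.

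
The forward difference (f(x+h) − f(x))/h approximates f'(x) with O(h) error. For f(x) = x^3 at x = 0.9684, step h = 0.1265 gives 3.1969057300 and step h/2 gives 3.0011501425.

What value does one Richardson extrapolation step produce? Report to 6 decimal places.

2.805395

With r = 1 the leading error scales as h^1, so the weight is 2^1 = 2.
2·3.0011501425 = 6.0023002850; subtract 3.1969057300 → 2.8053945550
R = 2.8053945550/1 = 2.8053945550
Shift from A(h/2): −0.1957555875.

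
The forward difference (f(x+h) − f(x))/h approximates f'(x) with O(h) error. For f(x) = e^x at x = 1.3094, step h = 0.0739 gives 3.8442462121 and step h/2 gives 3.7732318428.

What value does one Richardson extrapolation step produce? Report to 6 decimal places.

3.702217

Error is O(h^1); halving h shrinks it by 2^1 = 2.
Difference of the inputs: 3.7732318428 − 3.8442462121 = -0.0710143693
Divide by 2^1 − 1 = 1: (-0.0710143693)/1 = -0.0710143693
R = A(h/2) + (A(h/2) − A(h))/1 = 3.7732318428 − 0.0710143693 = 3.7022174735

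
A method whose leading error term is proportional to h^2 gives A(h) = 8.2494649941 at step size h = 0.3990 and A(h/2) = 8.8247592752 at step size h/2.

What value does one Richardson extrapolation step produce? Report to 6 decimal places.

Method order is 2; weight 2^2 = 4.
Top: 4(8.8247592752) − (8.2494649941) = 27.0495721067
Denominator 4 − 1 = 3.
Extrapolated: 27.0495721067 / 3 = 9.0165240356
Gap between inputs: 5.753e-01; correction applied: +0.1917647604.

9.016524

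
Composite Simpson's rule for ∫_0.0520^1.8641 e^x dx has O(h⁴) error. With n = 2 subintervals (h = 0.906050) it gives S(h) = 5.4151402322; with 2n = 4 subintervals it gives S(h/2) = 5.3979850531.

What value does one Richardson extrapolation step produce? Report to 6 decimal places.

r = 4, so 2^r = 16.
16·5.3979850531 − 5.4151402322 = 80.9526206174
R = 80.9526206174/15 = 5.3968413745

5.396841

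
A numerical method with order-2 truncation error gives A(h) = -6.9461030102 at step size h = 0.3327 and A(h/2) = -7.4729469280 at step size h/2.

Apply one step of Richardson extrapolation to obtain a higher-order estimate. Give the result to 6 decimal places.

r = 2, so 2^r = 4.
2^2 × A(h/2) = -29.8917877120; minus A(h) gives -22.9456847018.
Denominator 4 − 1 = 3.
R = (-22.9456847018)/3 = -7.6485615673

-7.648562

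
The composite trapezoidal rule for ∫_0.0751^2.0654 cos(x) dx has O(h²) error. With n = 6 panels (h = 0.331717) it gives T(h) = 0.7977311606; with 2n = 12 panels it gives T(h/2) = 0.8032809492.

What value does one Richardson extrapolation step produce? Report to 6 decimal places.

0.805131

Leading term ∝ h^2; use weight 4 = 2^2.
A(h/2) − A(h) = 0.8032809492 − 0.7977311606 = 0.0055497886
Divide by 2^2 − 1 = 3: 0.0055497886/3 = 0.0018499295
R = A(h/2) + (A(h/2) − A(h))/3 = 0.8032809492 + 0.0018499295 = 0.8051308787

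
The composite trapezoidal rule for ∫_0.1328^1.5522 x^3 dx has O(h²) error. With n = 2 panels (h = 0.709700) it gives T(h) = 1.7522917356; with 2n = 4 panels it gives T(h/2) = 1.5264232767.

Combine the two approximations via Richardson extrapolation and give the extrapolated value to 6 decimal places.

1.451134

Leading term ∝ h^2; use weight 4 = 2^2.
A(h/2) − A(h) = 1.5264232767 − 1.7522917356 = -0.2258684589
Correction (A(h/2) − A(h))/(4 − 1) = (-0.2258684589)/3 = -0.0752894863
R = A(h/2) + (A(h/2) − A(h))/3 = 1.5264232767 − 0.0752894863 = 1.4511337904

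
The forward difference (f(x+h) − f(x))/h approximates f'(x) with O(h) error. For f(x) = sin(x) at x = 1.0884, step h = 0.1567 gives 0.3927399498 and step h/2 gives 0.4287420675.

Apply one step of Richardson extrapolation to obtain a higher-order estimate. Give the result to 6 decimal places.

0.464744

Method order is 1; weight 2^1 = 2.
Weighted: 0.8574841350 − 0.3927399498 = 0.4647441852
0.4647441852 ÷ 1 = 0.4647441852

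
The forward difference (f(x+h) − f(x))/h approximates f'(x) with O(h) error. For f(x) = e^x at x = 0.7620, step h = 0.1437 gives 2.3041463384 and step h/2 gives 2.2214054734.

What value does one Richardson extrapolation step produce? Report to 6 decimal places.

2.138665

r = 1, so 2^r = 2.
2 × 2.2214054734 = 4.4428109468; 4.4428109468 − 2.3041463384 = 2.1386646084
Divide by 2^1 − 1 = 1.
Extrapolated: 2.1386646084 / 1 = 2.1386646084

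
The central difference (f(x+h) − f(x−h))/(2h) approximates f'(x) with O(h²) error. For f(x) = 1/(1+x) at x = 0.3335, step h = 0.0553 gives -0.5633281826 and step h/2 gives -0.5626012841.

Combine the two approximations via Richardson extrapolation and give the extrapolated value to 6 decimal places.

-0.562359

The method has order 2: 2^2 = 4.
Weighted: (-2.2504051364) − (-0.5633281826) = -1.6870769538
R = (-1.6870769538)/3 = -0.5623589846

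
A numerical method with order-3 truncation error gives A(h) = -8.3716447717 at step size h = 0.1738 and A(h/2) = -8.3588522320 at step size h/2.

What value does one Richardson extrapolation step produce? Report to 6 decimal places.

-8.357025

r = 3: numerator weight 8, denominator 7.
Numerator 8·A(h/2) − A(h) = 8·(-8.3588522320) − (-8.3716447717) = -58.4991730843
(-58.4991730843) ÷ 7 = -8.3570247263
Shift from A(h/2): +0.0018275057.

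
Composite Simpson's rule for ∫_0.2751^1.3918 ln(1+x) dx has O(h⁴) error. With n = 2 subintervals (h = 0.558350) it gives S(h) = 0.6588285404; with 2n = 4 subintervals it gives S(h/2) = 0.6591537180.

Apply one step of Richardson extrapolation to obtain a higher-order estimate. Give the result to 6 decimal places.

Method order is 4; weight 2^4 = 16.
16×0.6591537180 = 10.5464594880; subtract 0.6588285404 → 9.8876309476
Extrapolated: 9.8876309476 / 15 = 0.6591753965

0.659175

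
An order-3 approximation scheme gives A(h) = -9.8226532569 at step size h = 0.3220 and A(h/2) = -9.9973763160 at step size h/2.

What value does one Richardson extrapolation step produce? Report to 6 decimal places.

Order 3 gives 2^r = 8 and 2^r − 1 = 7.
Weighted: (-79.9790105280) − (-9.8226532569) = -70.1563572711
Extrapolated: (-70.1563572711) / 7 = -10.0223367530

-10.022337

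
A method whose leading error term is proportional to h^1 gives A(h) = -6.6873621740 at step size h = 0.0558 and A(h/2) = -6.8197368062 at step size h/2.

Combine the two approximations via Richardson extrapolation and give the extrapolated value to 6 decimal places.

-6.952111

r = 1, so 2^r = 2.
Numerator 2 × A(h/2) − A(h) = 2 × (-6.8197368062) − (-6.6873621740) = -6.9521114384
Extrapolated: (-6.9521114384) / 1 = -6.9521114384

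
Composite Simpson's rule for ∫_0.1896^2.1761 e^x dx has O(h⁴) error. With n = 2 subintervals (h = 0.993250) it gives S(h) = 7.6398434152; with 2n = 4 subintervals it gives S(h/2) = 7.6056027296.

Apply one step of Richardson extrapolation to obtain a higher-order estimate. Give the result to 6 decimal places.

r = 4: numerator weight 16, denominator 15.
Weighted: 121.6896436736 − 7.6398434152 = 114.0498002584
Denominator 16 − 1 = 15.
114.0498002584 ÷ 15 = 7.6033200172

7.603320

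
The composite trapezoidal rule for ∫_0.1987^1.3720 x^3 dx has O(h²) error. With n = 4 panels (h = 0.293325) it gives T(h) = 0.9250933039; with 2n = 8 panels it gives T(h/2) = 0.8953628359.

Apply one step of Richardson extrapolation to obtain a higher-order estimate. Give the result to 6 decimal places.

The method has order 2: 2^2 = 4.
Top: 4(0.8953628359) − (0.9250933039) = 2.6563580397
R = 2.6563580397/3 = 0.8854526799
Correction |R − A(h/2)| = 9.910e-03; gap |A(h/2) − A(h)| = 2.973e-02.

0.885453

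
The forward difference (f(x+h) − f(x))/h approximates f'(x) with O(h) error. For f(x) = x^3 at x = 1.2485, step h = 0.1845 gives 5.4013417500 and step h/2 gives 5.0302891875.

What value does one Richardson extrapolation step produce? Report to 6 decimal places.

4.659237

r = 1: numerator weight 2, denominator 1.
2 × 5.0302891875 − 5.4013417500 = 4.6592366250
(2 × 5.0302891875 − 5.4013417500)/(2 − 1) = 4.6592366250
Correction |R − A(h/2)| = 3.711e-01; gap |A(h/2) − A(h)| = 3.711e-01.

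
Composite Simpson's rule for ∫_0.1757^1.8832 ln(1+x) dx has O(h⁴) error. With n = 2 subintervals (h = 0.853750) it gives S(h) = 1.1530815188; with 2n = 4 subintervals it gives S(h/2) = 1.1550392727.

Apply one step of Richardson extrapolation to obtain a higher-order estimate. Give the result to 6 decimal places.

Leading term ∝ h^4; use weight 16 = 2^4.
16 × 1.1550392727 = 18.4806283632; subtract 1.1530815188 → 17.3275468444
17.3275468444 ÷ 15 = 1.1551697896

1.155170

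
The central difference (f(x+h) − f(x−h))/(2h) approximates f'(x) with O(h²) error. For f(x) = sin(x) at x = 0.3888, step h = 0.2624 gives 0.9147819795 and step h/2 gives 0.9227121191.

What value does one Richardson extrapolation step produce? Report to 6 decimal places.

Leading term ∝ h^2; use weight 4 = 2^2.
Top: 4(0.9227121191) − (0.9147819795) = 2.7760664969
2.7760664969 ÷ 3 = 0.9253554990

0.925355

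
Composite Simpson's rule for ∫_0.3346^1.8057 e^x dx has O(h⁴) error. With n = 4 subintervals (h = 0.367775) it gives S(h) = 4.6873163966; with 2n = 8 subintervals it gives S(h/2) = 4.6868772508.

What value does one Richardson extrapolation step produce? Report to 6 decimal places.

4.686848

r = 4: numerator weight 16, denominator 15.
16*4.6868772508 = 74.9900360128; 74.9900360128 − 4.6873163966 = 70.3027196162
(16*4.6868772508 − 4.6873163966)/(16 − 1) = 4.6868479744
Correction |R − A(h/2)| = 2.928e-05; gap |A(h/2) − A(h)| = 4.391e-04.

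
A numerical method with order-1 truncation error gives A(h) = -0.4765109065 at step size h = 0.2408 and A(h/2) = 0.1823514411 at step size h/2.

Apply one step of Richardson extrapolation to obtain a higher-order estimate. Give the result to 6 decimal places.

0.841214

Error is O(h^1); halving h shrinks it by 2^1 = 2.
2×0.1823514411 = 0.3647028822; 0.3647028822 − (-0.4765109065) = 0.8412137887
Denominator 2 − 1 = 1.
0.8412137887 ÷ 1 = 0.8412137887
Gap between inputs: 6.589e-01; correction applied: +0.6588623476.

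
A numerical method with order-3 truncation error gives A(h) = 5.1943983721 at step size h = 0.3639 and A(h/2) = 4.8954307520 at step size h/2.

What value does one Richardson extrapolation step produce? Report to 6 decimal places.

r = 3: numerator weight 8, denominator 7.
8·4.8954307520 = 39.1634460160; subtract 5.1943983721 → 33.9690476439
Divide by 2^3 − 1 = 7.
R = 33.9690476439/7 = 4.8527210920

4.852721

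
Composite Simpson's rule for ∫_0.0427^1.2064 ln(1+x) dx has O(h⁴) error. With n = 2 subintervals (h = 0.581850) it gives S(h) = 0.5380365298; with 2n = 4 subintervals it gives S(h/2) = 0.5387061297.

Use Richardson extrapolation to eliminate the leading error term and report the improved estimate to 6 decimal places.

0.538751

r = 4, so 2^r = 16.
Weighted: 8.6192980752 − 0.5380365298 = 8.0812615454
Extrapolated: 8.0812615454 / 15 = 0.5387507697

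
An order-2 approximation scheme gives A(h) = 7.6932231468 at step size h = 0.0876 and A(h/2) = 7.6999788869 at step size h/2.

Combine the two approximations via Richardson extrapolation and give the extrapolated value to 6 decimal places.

Method order is 2; weight 2^2 = 4.
A(h/2) − A(h) = 7.6999788869 − 7.6932231468 = 0.0067557401
Correction (A(h/2) − A(h))/(4 − 1) = 0.0067557401/3 = 0.0022519134
R = A(h/2) + (A(h/2) − A(h))/3 = 7.6999788869 + 0.0022519134 = 7.7022308003

7.702231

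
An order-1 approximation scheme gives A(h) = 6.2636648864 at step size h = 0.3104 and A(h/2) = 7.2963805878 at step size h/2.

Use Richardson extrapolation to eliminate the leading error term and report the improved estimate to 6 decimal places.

Method order is 1; weight 2^1 = 2.
2×7.2963805878 = 14.5927611756; subtract 6.2636648864 → 8.3290962892
R = 8.3290962892/1 = 8.3290962892

8.329096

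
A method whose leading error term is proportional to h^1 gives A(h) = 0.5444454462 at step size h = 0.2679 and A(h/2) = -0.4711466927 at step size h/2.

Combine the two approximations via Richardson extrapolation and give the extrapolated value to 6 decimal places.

Method order is 1; weight 2^1 = 2.
Numerator 2·A(h/2) − A(h) = 2·(-0.4711466927) − 0.5444454462 = -1.4867388316
Extrapolated: (-1.4867388316) / 1 = -1.4867388316

-1.486739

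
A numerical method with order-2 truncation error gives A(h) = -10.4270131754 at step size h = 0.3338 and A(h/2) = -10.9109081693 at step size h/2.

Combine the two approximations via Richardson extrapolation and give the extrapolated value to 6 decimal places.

Error is O(h^2); halving h shrinks it by 2^2 = 4.
Top: 4(-10.9109081693) − (-10.4270131754) = -33.2166195018
Divide by 2^2 − 1 = 3.
So the Richardson estimate is -11.0722065006.
Shift from A(h/2): −0.1612983313.

-11.072207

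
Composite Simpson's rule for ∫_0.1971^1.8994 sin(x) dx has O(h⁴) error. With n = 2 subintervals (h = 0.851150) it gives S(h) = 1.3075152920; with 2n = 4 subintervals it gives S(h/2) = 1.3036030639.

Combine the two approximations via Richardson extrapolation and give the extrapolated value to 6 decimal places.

The method has order 4: 2^4 = 16.
2^4×A(h/2) = 20.8576490224; minus A(h) gives 19.5501337304.
Divide by 2^4 − 1 = 15.
Extrapolated: 19.5501337304 / 15 = 1.3033422487
Shift from A(h/2): −0.0002608152.

1.303342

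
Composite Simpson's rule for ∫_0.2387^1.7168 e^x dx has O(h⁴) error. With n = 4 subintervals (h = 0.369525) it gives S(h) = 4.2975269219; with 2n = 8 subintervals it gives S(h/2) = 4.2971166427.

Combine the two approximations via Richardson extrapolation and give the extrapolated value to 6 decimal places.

The method has order 4: 2^4 = 16.
2^4 × A(h/2) = 68.7538662832; minus A(h) gives 64.4563393613.
Denominator 16 − 1 = 15.
Extrapolated: 64.4563393613 / 15 = 4.2970892908

4.297089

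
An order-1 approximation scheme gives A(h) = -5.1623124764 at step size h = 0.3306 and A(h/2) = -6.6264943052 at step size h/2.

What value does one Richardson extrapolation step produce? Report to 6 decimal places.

Method order is 1; weight 2^1 = 2.
Weighted: (-13.2529886104) − (-5.1623124764) = -8.0906761340
Extrapolated: (-8.0906761340) / 1 = -8.0906761340

-8.090676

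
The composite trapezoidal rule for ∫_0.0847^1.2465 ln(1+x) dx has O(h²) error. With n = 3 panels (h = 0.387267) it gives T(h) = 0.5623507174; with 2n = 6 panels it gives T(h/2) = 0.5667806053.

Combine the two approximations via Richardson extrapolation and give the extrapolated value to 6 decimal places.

r = 2, so 2^r = 4.
Numerator 4*A(h/2) − A(h) = 4*0.5667806053 − 0.5623507174 = 1.7047717038
1.7047717038 ÷ 3 = 0.5682572346
Correction |R − A(h/2)| = 1.477e-03; gap |A(h/2) − A(h)| = 4.430e-03.

0.568257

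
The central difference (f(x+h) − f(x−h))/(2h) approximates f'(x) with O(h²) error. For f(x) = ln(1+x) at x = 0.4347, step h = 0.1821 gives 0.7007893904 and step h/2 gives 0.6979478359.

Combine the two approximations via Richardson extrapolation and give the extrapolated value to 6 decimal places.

0.697001

Method order is 2; weight 2^2 = 4.
2^2 × A(h/2) = 2.7917913436; minus A(h) gives 2.0910019532.
(4 × 0.6979478359 − 0.7007893904)/(4 − 1) = 0.6970006511
Correction |R − A(h/2)| = 9.472e-04; gap |A(h/2) − A(h)| = 2.842e-03.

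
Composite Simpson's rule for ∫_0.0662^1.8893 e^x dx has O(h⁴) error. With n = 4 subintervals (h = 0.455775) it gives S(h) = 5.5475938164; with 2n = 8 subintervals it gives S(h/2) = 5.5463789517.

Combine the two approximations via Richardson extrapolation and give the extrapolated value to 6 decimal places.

r = 4: numerator weight 16, denominator 15.
Difference of the inputs: 5.5463789517 − 5.5475938164 = -0.0012148647
Correction (A(h/2) − A(h))/(16 − 1) = (-0.0012148647)/15 = -0.0000809910
R = A(h/2) + (A(h/2) − A(h))/15 = 5.5463789517 − 0.0000809910 = 5.5462979607
Shift from A(h/2): −0.0000809910.

5.546298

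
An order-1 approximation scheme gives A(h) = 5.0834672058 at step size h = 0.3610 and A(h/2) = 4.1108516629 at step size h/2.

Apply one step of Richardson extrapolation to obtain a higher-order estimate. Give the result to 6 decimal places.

r = 1, so 2^r = 2.
Weighted: 8.2217033258 − 5.0834672058 = 3.1382361200
Denominator 2 − 1 = 1.
R = 3.1382361200/1 = 3.1382361200

3.138236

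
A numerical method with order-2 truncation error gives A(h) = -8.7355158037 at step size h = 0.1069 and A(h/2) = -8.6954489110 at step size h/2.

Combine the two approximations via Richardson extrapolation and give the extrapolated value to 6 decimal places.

-8.682093

r = 2, so 2^r = 4.
Difference of the inputs: -8.6954489110 − (-8.7355158037) = 0.0400668927
Correction (A(h/2) − A(h))/(4 − 1) = 0.0400668927/3 = 0.0133556309
R = A(h/2) + (A(h/2) − A(h))/3 = -8.6954489110 + 0.0133556309 = -8.6820932801
Shift from A(h/2): +0.0133556309.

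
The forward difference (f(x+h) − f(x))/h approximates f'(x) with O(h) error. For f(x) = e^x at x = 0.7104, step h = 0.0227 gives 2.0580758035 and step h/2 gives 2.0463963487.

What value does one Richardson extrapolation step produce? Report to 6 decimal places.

Leading term ∝ h^1; use weight 2 = 2^1.
Weighted: 4.0927926974 − 2.0580758035 = 2.0347168939
Divide by 2^1 − 1 = 1.
(2×2.0463963487 − 2.0580758035)/(2 − 1) = 2.0347168939
Shift from A(h/2): −0.0116794548.

2.034717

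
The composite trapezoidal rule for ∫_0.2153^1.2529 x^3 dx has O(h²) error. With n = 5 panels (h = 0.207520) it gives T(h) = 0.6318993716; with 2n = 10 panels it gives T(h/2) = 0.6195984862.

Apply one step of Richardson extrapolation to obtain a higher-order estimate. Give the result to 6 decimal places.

0.615498

The method has order 2: 2^2 = 4.
2^2·A(h/2) = 2.4783939448; minus A(h) gives 1.8464945732.
Denominator 4 − 1 = 3.
Result: 0.6154981911
Correction |R − A(h/2)| = 4.100e-03; gap |A(h/2) − A(h)| = 1.230e-02.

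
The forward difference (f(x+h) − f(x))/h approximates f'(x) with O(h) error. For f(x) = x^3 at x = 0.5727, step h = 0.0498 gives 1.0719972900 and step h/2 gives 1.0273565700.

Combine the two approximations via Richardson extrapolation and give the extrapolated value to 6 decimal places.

0.982716

Error is O(h^1); halving h shrinks it by 2^1 = 2.
2·1.0273565700 = 2.0547131400; subtract 1.0719972900 → 0.9827158500
(2·1.0273565700 − 1.0719972900)/(2 − 1) = 0.9827158500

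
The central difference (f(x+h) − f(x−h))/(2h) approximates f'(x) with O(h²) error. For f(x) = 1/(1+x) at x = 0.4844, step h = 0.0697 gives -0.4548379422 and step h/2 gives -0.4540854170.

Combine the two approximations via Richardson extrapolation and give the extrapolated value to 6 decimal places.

Leading term ∝ h^2; use weight 4 = 2^2.
Top: 4(-0.4540854170) − (-0.4548379422) = -1.3615037258
Extrapolated: (-1.3615037258) / 3 = -0.4538345753
Shift from A(h/2): +0.0002508417.

-0.453835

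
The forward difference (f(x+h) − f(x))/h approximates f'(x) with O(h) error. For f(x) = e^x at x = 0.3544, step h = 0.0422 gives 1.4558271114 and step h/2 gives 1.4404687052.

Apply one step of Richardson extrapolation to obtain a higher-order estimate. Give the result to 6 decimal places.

1.425110

r = 1: numerator weight 2, denominator 1.
2*1.4404687052 − 1.4558271114 = 1.4251102990
Divide by 2^1 − 1 = 1.
Result: 1.4251102990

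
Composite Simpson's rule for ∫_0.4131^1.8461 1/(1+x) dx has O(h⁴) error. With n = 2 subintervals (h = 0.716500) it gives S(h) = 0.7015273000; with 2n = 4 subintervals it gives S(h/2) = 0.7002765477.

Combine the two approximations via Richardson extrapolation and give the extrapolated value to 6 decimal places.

Error is O(h^4); halving h shrinks it by 2^4 = 16.
Top: 16(0.7002765477) − (0.7015273000) = 10.5028974632
(16·0.7002765477 − 0.7015273000)/(16 − 1) = 0.7001931642
Gap between inputs: 1.251e-03; correction applied: −0.0000833835.

0.700193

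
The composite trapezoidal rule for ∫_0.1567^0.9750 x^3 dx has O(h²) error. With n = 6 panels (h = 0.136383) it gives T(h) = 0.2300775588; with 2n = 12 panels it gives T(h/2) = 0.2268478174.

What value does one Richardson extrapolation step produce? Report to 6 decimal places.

0.225771

Error is O(h^2); halving h shrinks it by 2^2 = 4.
2^2 × A(h/2) = 0.9073912696; minus A(h) gives 0.6773137108.
Divide by 2^2 − 1 = 3.
Result: 0.2257712369
Correction |R − A(h/2)| = 1.077e-03; gap |A(h/2) − A(h)| = 3.230e-03.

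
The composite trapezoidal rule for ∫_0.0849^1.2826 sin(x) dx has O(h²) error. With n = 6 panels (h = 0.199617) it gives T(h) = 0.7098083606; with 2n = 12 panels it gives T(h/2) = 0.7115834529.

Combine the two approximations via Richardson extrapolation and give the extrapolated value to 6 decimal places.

With r = 2 the leading error scales as h^2, so the weight is 2^2 = 4.
Weighted: 2.8463338116 − 0.7098083606 = 2.1365254510
2.1365254510 ÷ 3 = 0.7121751503

0.712175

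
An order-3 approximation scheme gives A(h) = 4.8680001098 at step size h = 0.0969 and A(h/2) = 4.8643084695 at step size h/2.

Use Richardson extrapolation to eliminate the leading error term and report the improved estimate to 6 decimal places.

4.863781

Method order is 3; weight 2^3 = 8.
8 × 4.8643084695 − 4.8680001098 = 34.0464676462
R = 34.0464676462/7 = 4.8637810923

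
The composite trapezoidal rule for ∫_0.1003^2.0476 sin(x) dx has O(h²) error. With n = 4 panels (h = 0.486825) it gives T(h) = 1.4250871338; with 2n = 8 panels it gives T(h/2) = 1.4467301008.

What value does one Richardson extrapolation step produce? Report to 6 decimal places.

1.453944

Leading term ∝ h^2; use weight 4 = 2^2.
Top: 4(1.4467301008) − (1.4250871338) = 4.3618332694
R = 4.3618332694/3 = 1.4539444231
Correction |R − A(h/2)| = 7.214e-03; gap |A(h/2) − A(h)| = 2.164e-02.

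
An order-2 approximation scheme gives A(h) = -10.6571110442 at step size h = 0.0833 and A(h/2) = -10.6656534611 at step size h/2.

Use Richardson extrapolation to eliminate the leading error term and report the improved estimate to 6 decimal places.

-10.668501

The method has order 2: 2^2 = 4.
Numerator 4·A(h/2) − A(h) = 4·(-10.6656534611) − (-10.6571110442) = -32.0055028002
Extrapolated: (-32.0055028002) / 3 = -10.6685009334
Gap between inputs: 8.542e-03; correction applied: −0.0028474723.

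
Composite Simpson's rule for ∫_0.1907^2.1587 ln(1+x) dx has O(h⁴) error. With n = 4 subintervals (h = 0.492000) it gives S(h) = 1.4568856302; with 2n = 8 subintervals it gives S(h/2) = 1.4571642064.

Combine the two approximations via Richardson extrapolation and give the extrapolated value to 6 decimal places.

1.457183

Leading term ∝ h^4; use weight 16 = 2^4.
2^4*A(h/2) = 23.3146273024; minus A(h) gives 21.8577416722.
Divide by 2^4 − 1 = 15.
R = 21.8577416722/15 = 1.4571827781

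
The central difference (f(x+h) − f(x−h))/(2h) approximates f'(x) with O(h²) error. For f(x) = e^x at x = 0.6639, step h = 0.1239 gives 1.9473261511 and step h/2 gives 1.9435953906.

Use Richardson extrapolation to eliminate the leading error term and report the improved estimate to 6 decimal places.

1.942352

r = 2, so 2^r = 4.
Numerator 4·A(h/2) − A(h) = 4·1.9435953906 − 1.9473261511 = 5.8270554113
Divide by 2^2 − 1 = 3.
5.8270554113 ÷ 3 = 1.9423518038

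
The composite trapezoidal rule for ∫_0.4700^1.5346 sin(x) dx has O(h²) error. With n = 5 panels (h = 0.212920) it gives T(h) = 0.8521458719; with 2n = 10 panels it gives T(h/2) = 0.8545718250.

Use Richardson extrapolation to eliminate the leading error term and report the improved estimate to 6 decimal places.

The method has order 2: 2^2 = 4.
Top: 4(0.8545718250) − (0.8521458719) = 2.5661414281
Divide by 2^2 − 1 = 3.
Extrapolated: 2.5661414281 / 3 = 0.8553804760

0.855380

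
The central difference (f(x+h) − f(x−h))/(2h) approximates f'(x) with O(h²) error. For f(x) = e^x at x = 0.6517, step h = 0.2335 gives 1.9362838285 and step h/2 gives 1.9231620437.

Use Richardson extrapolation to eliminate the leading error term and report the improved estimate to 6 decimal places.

1.918788

r = 2: numerator weight 4, denominator 3.
4 × 1.9231620437 = 7.6926481748; subtract 1.9362838285 → 5.7563643463
Divide by 2^2 − 1 = 3.
5.7563643463 ÷ 3 = 1.9187881154
Correction |R − A(h/2)| = 4.374e-03; gap |A(h/2) − A(h)| = 1.312e-02.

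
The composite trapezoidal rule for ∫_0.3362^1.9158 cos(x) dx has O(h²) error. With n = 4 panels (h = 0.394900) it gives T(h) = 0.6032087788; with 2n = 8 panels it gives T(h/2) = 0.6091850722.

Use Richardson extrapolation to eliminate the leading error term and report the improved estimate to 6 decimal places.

0.611177

Order 2 gives 2^r = 4 and 2^r − 1 = 3.
A(h/2) − A(h) = 0.6091850722 − 0.6032087788 = 0.0059762934
Correction (A(h/2) − A(h))/(4 − 1) = 0.0059762934/3 = 0.0019920978
R = A(h/2) + (A(h/2) − A(h))/3 = 0.6091850722 + 0.0019920978 = 0.6111771700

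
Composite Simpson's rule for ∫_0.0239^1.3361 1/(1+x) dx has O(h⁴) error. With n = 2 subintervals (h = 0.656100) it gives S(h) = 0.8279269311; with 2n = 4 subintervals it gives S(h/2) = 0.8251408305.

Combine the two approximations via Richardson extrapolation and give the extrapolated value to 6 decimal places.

0.824955

The method has order 4: 2^4 = 16.
16*0.8251408305 = 13.2022532880; 13.2022532880 − 0.8279269311 = 12.3743263569
Extrapolated: 12.3743263569 / 15 = 0.8249550905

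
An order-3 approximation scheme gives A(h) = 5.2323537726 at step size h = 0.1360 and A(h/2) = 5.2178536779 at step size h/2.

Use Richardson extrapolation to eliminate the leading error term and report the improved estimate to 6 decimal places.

5.215782

r = 3, so 2^r = 8.
Weighted: 41.7428294232 − 5.2323537726 = 36.5104756506
Divide by 2^3 − 1 = 7.
Result: 5.2157822358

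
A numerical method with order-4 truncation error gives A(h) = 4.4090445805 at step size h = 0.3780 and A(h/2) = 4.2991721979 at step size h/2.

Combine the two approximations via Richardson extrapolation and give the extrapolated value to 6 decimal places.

Error is O(h^4); halving h shrinks it by 2^4 = 16.
Difference of the inputs: 4.2991721979 − 4.4090445805 = -0.1098723826
Correction (A(h/2) − A(h))/(16 − 1) = (-0.1098723826)/15 = -0.0073248255
R = A(h/2) + (A(h/2) − A(h))/15 = 4.2991721979 − 0.0073248255 = 4.2918473724

4.291847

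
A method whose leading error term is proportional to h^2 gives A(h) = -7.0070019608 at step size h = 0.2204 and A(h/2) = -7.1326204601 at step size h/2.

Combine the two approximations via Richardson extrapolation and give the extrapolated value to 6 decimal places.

-7.174493

Leading term ∝ h^2; use weight 4 = 2^2.
Top: 4(-7.1326204601) − (-7.0070019608) = -21.5234798796
Denominator 4 − 1 = 3.
Result: -7.1744932932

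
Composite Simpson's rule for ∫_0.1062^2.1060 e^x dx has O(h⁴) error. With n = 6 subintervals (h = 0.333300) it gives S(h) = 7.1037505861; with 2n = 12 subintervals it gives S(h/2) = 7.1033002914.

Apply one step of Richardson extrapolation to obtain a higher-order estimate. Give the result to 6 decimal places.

r = 4, so 2^r = 16.
16*7.1033002914 = 113.6528046624; subtract 7.1037505861 → 106.5490540763
Divide by 2^4 − 1 = 15.
R = 106.5490540763/15 = 7.1032702718

7.103270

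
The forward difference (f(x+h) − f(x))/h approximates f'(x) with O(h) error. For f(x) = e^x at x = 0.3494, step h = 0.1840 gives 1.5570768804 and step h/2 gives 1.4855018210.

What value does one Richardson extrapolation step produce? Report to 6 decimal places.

1.413927

r = 1: numerator weight 2, denominator 1.
A(h/2) − A(h) = 1.4855018210 − 1.5570768804 = -0.0715750594
Divide by 2^1 − 1 = 1: (-0.0715750594)/1 = -0.0715750594
R = 1.4855018210 − 0.0715750594 = 1.4139267616
Shift from A(h/2): −0.0715750594.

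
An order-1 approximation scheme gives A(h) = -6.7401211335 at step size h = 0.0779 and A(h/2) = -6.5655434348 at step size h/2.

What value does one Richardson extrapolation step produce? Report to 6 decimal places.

-6.390966

Method order is 1; weight 2^1 = 2.
Numerator 2×A(h/2) − A(h) = 2×(-6.5655434348) − (-6.7401211335) = -6.3909657361
(-6.3909657361) ÷ 1 = -6.3909657361
Shift from A(h/2): +0.1745776987.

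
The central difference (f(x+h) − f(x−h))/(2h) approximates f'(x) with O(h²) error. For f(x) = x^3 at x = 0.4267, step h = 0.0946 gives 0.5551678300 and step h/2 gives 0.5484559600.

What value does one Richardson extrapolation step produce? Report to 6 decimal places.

Order 2 gives 2^r = 4 and 2^r − 1 = 3.
Weighted: 2.1938238400 − 0.5551678300 = 1.6386560100
Extrapolated: 1.6386560100 / 3 = 0.5462186700
Correction |R − A(h/2)| = 2.237e-03; gap |A(h/2) − A(h)| = 6.712e-03.

0.546219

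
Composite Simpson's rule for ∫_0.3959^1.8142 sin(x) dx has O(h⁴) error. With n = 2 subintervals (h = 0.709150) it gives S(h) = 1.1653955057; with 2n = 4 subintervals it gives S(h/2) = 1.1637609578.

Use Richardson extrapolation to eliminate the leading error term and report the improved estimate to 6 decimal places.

The method has order 4: 2^4 = 16.
2^4×A(h/2) = 18.6201753248; minus A(h) gives 17.4547798191.
Divide by 2^4 − 1 = 15.
Result: 1.1636519879
Correction |R − A(h/2)| = 1.090e-04; gap |A(h/2) − A(h)| = 1.635e-03.

1.163652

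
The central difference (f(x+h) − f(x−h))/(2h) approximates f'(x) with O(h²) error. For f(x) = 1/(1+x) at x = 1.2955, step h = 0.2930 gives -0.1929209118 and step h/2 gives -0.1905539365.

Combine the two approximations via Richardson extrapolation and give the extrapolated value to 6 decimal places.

With r = 2 the leading error scales as h^2, so the weight is 2^2 = 4.
Weighted: (-0.7622157460) − (-0.1929209118) = -0.5692948342
Divide by 2^2 − 1 = 3.
Result: -0.1897649447
Correction |R − A(h/2)| = 7.890e-04; gap |A(h/2) − A(h)| = 2.367e-03.

-0.189765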